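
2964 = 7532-4568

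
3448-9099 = -5651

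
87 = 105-18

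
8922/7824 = 1487/1304 ≈ 1.14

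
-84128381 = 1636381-85764762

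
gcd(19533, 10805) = 1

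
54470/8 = 6808 + 3/4 = 6808.75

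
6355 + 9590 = 15945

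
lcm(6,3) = 6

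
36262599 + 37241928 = 73504527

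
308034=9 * 34226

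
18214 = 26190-7976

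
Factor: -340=-1*2^2*5^1*17^1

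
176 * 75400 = 13270400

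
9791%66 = 23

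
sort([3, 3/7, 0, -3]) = [-3, 0, 3/7, 3]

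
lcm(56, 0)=0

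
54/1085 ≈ 0.0498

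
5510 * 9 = 49590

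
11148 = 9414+1734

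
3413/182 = 18 + 137/182 ≈ 18.75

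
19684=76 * 259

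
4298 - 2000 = 2298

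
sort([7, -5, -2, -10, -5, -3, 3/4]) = [-10, -5, -5, -3, -2, 3/4, 7]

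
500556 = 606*826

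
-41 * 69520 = -2850320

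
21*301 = 6321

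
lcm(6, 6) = 6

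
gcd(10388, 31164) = 10388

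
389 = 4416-4027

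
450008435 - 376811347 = 73197088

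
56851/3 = 18950 + 1/3 ≈ 18950.33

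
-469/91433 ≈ -0.00513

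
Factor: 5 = 5^1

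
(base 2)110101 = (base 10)53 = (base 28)1p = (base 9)58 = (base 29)1o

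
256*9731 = 2491136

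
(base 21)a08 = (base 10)4418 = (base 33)41t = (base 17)f4f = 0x1142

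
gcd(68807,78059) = 1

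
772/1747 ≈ 0.442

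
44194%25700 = 18494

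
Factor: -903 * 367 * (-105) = 3^2 * 5^1 * 7^2 * 43^1 * 367^1 = 34797105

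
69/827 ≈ 0.0834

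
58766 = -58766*(-1)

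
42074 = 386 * 109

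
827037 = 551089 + 275948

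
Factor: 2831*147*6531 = 3^2*7^3*19^1*149^1*311^1 = 2717921367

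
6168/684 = 9 + 1/57 ≈ 9.02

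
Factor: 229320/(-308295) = -1 * 2^3 * 7^2 * 17^(-1) * 31^(-1) = -392/527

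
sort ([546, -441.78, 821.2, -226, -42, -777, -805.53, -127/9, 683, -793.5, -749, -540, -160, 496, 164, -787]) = [-805.53, -793.5, -787, -777, -749, -540, -441.78, -226, -160, -42, -127/9, 164, 496, 546, 683, 821.2]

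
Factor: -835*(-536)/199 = 2^3*5^1*67^1*167^1*199^(-1) = 447560/199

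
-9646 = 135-9781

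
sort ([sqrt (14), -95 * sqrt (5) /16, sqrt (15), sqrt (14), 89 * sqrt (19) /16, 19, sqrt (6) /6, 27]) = [-95 * sqrt (5) /16, sqrt (6) /6, sqrt (14), sqrt (14), sqrt (15), 19, 89 * sqrt (19) /16, 27]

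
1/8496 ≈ 0.000118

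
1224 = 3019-1795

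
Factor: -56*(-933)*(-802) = -1*2^4*3^1*7^1*311^1*401^1 = -41902896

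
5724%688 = 220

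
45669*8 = 365352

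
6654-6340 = 314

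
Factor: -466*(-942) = 2^2*3^1*157^1*233^1 = 438972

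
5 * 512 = 2560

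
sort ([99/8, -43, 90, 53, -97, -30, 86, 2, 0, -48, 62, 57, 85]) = [-97, -48, -43, -30, 0, 2, 99/8, 53, 57, 62, 85, 86, 90]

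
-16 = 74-90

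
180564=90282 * 2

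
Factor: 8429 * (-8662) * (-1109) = 2^1 * 61^1 * 71^1 * 1109^1 * 8429^1 = 80970305782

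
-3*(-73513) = 220539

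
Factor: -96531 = -1 * 3^1 * 23^1 * 1399^1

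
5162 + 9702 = 14864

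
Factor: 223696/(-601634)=-1*2^3*23^(-1)*29^(-1)*31^1=-248/667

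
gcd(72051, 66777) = 3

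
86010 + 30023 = 116033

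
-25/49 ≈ -0.510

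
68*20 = 1360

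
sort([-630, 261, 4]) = [-630, 4, 261]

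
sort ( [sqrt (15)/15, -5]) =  [-5, sqrt (15)/15]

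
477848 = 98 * 4876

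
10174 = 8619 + 1555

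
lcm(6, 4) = 12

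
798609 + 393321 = 1191930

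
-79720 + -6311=-86031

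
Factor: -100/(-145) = 2^2 * 5^1 * 29^(-1) = 20/29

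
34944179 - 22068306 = 12875873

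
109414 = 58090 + 51324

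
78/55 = 1 + 23/55≈1.42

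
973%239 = 17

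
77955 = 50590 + 27365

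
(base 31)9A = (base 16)121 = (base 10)289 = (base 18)G1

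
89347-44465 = 44882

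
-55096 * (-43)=2369128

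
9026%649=589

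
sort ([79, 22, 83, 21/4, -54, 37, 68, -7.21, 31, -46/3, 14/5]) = [-54, -46/3, -7.21, 14/5, 21/4, 22, 31, 37, 68, 79, 83]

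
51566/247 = 208+10/13 ≈ 208.77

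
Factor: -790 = -1 * 2^1 * 5^1 * 79^1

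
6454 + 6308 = 12762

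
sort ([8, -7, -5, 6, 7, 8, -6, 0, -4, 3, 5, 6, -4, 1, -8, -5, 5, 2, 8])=[-8, -7, -6, -5, -5, -4, -4, 0, 1, 2, 3, 5, 5, 6, 6, 7, 8, 8, 8]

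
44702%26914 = 17788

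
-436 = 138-574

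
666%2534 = 666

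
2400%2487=2400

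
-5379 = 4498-9877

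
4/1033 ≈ 0.00387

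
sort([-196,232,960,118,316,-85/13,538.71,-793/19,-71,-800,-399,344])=[-800,-399,-196,-71,-793/19,-85/13,118,232,316,344,538.71,960]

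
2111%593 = 332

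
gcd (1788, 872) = 4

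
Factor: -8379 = -1*3^2*7^2*19^1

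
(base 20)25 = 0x2d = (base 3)1200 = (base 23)1m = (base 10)45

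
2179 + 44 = 2223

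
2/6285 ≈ 0.000318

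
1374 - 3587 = -2213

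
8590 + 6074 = 14664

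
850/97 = 8+74/97 ≈ 8.76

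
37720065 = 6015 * 6271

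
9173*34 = 311882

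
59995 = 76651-16656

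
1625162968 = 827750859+797412109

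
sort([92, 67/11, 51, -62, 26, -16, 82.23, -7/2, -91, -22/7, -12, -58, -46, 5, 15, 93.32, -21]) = [-91, -62, -58, -46, -21, -16, -12, -7/2, -22/7, 5, 67/11, 15, 26, 51, 82.23, 92, 93.32]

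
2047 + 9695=11742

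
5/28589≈0.000175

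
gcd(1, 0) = 1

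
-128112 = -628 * 204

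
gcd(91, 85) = 1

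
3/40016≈0.0000750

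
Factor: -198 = -1*2^1*3^2*11^1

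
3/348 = 1/116 ≈ 0.00862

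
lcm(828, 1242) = 2484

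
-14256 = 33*(-432)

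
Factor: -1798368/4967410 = -1*2^4*3^1*5^(-1)*7^(-1)*11^1*13^1*29^(-1)*131^1*2447^(-1) = -899184/2483705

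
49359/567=16453/189 ≈ 87.05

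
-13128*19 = -249432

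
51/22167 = 17/7389 ≈ 0.00230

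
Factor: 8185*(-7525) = -1*5^3*7^1*43^1*1637^1 = -61592125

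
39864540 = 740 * 53871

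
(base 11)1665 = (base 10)2128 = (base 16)850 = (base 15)96d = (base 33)1vg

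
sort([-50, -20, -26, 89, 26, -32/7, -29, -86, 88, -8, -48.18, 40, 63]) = [-86, -50, -48.18, -29, -26, -20, -8, -32/7, 26, 40, 63, 88, 89]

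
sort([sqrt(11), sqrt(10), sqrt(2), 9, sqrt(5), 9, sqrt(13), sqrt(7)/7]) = [sqrt(7)/7, sqrt(2), sqrt(5), sqrt(10), sqrt(11), sqrt(13), 9, 9]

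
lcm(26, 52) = 52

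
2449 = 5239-2790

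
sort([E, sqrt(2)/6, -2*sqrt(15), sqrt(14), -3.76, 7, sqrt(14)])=[-2*sqrt(15), -3.76, sqrt(2)/6, E, sqrt(14), sqrt(14), 7]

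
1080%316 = 132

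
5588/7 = 798 + 2/7 ≈ 798.29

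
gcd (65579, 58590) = 1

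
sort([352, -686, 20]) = [-686, 20, 352]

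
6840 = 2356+4484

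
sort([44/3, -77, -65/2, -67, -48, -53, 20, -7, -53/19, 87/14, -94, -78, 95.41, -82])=[-94, -82, -78, -77, -67, -53, -48, -65/2, -7, -53/19, 87/14, 44/3, 20, 95.41]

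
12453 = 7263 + 5190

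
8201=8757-556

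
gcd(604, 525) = 1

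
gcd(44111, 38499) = 1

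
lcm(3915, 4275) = 371925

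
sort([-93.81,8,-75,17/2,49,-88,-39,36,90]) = [-93.81,-88,-75,-39,8,17/2,36,49,90]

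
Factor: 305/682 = 2^(-1)*5^1*11^(-1)*31^(-1)*61^1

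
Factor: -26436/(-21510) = 2^1*3^(-1)*5^(-1)*239^(-1)*2203^1 = 4406/3585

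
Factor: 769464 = 2^3 * 3^2 * 10687^1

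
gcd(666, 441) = 9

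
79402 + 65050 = 144452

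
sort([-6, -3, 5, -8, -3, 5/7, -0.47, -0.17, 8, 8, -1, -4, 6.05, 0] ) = [-8, -6, -4, -3, -3, -1, -0.47, -0.17, 0, 5/7, 5, 6.05, 8, 8] 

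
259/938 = 37/134 ≈ 0.276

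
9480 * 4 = 37920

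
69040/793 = 87 + 49/793 ≈ 87.06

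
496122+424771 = 920893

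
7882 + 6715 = 14597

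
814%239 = 97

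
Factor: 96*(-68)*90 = -1*2^8*3^3*5^1*17^1 = -587520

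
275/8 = 34+3/8 ≈ 34.38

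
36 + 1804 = 1840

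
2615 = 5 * 523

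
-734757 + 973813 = 239056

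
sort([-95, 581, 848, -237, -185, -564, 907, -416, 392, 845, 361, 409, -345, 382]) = [-564, -416, -345, -237, -185, -95, 361, 382, 392, 409, 581, 845, 848, 907]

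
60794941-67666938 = -6871997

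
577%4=1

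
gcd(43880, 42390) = 10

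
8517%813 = 387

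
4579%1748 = 1083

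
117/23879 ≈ 0.00490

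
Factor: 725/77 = 5^2*7^ (-1)*11^ (-1)*29^1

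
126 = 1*126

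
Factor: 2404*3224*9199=2^5*13^1*31^1*601^1*9199^1=71296812704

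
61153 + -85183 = -24030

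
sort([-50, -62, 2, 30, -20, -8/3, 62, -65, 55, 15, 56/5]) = [-65, -62, -50, -20, -8/3, 2, 56/5, 15, 30, 55, 62]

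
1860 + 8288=10148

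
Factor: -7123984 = -1*2^4*7^1*63607^1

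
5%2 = 1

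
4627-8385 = -3758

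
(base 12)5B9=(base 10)861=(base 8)1535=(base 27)14O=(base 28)12L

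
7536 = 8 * 942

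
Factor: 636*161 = 2^2*3^1*7^1*23^1*53^1 = 102396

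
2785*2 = 5570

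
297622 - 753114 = -455492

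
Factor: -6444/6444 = -1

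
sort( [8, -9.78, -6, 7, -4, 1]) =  [-9.78, -6, -4, 1, 7, 8]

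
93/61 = 1+32/61≈1.52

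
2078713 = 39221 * 53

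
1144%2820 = 1144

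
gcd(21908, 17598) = 2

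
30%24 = 6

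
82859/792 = 104 + 491/792 ≈ 104.62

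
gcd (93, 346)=1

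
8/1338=4/669 ≈ 0.00598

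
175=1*175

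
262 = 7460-7198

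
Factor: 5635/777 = 3^(-1)*5^1*7^1*23^1*37^(-1) = 805/111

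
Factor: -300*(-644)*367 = 2^4*3^1*5^2*7^1*23^1*367^1 = 70904400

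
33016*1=33016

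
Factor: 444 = 2^2*3^1*37^1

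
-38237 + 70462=32225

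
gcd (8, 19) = 1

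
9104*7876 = 71703104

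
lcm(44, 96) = 1056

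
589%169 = 82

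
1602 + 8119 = 9721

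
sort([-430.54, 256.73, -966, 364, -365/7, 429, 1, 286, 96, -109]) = [-966, -430.54, -109, -365/7, 1, 96, 256.73, 286, 364, 429]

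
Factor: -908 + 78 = -1 * 2^1 * 5^1 * 83^1 = -830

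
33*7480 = 246840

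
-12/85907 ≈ -0.000140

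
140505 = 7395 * 19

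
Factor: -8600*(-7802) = 2^4*5^2*43^1*47^1*83^1 = 67097200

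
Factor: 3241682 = 2^1*1620841^1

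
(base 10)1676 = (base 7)4613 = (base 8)3214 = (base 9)2262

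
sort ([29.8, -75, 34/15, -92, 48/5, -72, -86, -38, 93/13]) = [-92, -86, -75, -72, -38, 34/15, 93/13, 48/5, 29.8]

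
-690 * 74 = -51060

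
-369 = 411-780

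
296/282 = 148/141≈1.05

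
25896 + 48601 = 74497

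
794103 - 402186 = 391917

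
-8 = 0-8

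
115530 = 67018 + 48512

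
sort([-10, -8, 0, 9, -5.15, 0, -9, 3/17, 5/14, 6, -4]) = [-10, -9, -8, -5.15, -4, 0, 0, 3/17, 5/14, 6, 9]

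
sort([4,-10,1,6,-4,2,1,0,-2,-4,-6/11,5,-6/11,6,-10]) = [-10,-10,-4,-4,-2,-6/11,-6/11,0,1,1,2,4,5,6,6]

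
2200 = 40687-38487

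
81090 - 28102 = 52988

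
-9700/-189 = 51 + 61/189 ≈ 51.32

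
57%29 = 28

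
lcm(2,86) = 86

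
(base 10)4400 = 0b1000100110000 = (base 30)4qk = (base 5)120100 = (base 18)da8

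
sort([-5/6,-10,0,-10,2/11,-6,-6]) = [-10,-10,-6,-6,-5/6,0,2/11]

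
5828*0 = 0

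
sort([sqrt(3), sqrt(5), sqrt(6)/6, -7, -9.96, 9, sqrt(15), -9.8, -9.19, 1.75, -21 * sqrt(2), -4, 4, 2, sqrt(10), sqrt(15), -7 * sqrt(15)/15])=[-21 * sqrt(2), -9.96, -9.8, -9.19, -7, -4, -7 * sqrt(15)/15, sqrt(6)/6, sqrt(3), 1.75, 2, sqrt(5), sqrt(10), sqrt(15), sqrt(15), 4, 9]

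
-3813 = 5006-8819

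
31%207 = 31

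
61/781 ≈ 0.0781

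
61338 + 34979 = 96317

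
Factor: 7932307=7932307^1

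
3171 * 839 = 2660469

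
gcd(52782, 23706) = 6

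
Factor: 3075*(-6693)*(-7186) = 2^1*3^2*5^2*23^1*41^1*97^1*3593^1 = 147894886350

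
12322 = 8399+3923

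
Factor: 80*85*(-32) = -1*2^9*5^2*17^1 = -217600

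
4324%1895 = 534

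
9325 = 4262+5063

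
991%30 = 1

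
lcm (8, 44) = 88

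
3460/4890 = 346/489 ≈ 0.708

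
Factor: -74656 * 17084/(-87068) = 2^5 * 2333^1 * 4271^1 * 21767^(-1) = 318855776/21767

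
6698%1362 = 1250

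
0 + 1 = 1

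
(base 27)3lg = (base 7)11035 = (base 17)99g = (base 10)2770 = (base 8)5322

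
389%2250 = 389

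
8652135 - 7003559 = 1648576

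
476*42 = 19992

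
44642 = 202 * 221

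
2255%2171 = 84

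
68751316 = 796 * 86371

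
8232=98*84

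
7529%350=179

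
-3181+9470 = 6289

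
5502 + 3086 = 8588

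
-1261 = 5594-6855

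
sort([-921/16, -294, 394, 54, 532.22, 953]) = [-294, -921/16, 54, 394, 532.22, 953]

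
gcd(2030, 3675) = 35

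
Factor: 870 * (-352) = -1 * 2^6 * 3^1 * 5^1 * 11^1 * 29^1 = -306240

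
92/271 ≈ 0.339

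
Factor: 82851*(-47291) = -1*3^1*19^2*131^1*27617^1 = -3918106641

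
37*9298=344026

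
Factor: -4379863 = -1 * 17^1 * 257639^1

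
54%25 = 4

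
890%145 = 20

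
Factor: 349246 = 2^1*31^1*43^1*131^1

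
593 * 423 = 250839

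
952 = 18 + 934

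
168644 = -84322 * (-2)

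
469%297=172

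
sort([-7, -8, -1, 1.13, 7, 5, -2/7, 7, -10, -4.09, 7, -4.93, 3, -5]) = [-10, -8, -7, -5, -4.93, -4.09, -1, -2/7, 1.13, 3, 5, 7, 7, 7]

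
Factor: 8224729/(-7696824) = -1 * 2^(-3) * 3^(-1) * 19^(-1) * 16879^(-1) * 8224729^1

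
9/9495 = 1/1055≈0.000948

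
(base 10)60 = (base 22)2g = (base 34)1q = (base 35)1p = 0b111100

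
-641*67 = -42947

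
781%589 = 192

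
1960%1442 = 518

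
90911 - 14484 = 76427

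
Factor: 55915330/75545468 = 2^(-1) * 5^1 * 173^1 * 32321^1 * 18886367^(-1) = 27957665/37772734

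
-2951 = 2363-5314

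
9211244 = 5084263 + 4126981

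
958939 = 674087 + 284852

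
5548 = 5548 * 1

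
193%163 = 30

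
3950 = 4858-908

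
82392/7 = 11770 + 2/7 ≈ 11770.29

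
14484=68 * 213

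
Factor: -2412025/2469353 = -1 * 5^2 * 7^2 * 11^1 * 179^1 * 919^(-1) * 2687^(-1)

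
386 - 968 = -582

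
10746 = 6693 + 4053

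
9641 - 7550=2091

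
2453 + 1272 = 3725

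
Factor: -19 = -1*19^1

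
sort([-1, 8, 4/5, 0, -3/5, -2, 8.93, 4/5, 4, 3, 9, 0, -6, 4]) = [-6, -2, -1, -3/5, 0, 0, 4/5, 4/5, 3, 4, 4, 8, 8.93, 9]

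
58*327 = 18966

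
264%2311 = 264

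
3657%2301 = 1356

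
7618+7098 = 14716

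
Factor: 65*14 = 2^1*5^1*7^1*13^1 = 910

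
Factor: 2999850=2^1*3^1*5^2*7^1*2857^1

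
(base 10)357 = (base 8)545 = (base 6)1353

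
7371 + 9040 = 16411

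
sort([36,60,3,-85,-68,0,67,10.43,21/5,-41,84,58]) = [-85,-68,-41,0,3,21/5,10.43,36,58,60,67,84]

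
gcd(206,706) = 2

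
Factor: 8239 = 7^1 * 11^1 * 107^1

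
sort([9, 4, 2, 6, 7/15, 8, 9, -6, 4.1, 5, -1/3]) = [-6, -1/3, 7/15, 2, 4, 4.1, 5, 6, 8, 9, 9]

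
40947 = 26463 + 14484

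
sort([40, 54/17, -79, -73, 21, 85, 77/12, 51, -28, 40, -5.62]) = [-79, -73, -28, -5.62, 54/17, 77/12, 21, 40, 40, 51, 85]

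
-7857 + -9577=-17434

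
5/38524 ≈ 0.000130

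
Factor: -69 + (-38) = -1*107^1 = -107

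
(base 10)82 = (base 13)64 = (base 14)5c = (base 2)1010010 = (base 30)2m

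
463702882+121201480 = 584904362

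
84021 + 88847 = 172868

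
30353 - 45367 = -15014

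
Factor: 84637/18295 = 5^(-1) * 7^1 * 107^1 * 113^1 * 3659^(-1)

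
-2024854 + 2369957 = 345103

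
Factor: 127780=2^2 * 5^1 * 6389^1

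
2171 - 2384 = -213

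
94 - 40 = 54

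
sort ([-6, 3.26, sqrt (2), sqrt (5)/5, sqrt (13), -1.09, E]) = [-6, -1.09, sqrt (5)/5, sqrt (2), E, 3.26, sqrt (13)]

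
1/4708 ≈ 0.000212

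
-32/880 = -2/55 ≈ -0.0364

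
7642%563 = 323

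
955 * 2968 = 2834440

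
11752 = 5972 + 5780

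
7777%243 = 1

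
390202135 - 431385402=-41183267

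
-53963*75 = -4047225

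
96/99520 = 3/3110 ≈ 0.000965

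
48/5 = 9 + 3/5 = 9.60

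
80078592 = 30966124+49112468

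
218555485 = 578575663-360020178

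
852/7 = 121 + 5/7 ≈ 121.71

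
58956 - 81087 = -22131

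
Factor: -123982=-1 * 2^1 * 61991^1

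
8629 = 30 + 8599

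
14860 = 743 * 20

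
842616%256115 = 74271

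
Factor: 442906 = 2^1 * 221453^1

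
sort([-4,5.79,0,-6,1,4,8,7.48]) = [-6,-4,0,1,4,5.79,7.48,8]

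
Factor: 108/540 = 5^(-1) = 1/5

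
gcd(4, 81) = 1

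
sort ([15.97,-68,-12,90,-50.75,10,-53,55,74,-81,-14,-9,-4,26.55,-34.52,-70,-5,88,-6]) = [-81,-70,-68,-53,-50.75,-34.52,-14,-12,-9,-6,-5,-4,10,15.97,26.55,55,74,88,90]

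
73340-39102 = 34238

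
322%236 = 86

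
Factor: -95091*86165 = -1*3^1*5^1*19^1*29^1*907^1*1093^1 = -8193516015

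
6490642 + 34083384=40574026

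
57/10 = 5+7/10 = 5.70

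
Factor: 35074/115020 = 2^ (-1)*3^ (-4)*5^ (-1)*13^1*19^1 = 247/810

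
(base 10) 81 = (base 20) 41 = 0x51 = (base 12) 69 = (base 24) 39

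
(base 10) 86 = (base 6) 222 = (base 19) 4a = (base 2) 1010110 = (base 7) 152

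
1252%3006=1252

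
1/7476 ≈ 0.000134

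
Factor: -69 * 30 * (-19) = 2^1 * 3^2 * 5^1 * 19^1 * 23^1 = 39330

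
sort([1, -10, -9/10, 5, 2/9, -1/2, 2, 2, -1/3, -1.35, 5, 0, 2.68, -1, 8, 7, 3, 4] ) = [-10, -1.35, -1, -9/10, -1/2, -1/3, 0, 2/9, 1, 2, 2, 2.68, 3, 4, 5, 5, 7, 8] 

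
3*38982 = 116946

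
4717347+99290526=104007873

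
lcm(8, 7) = 56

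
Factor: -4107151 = -1*4107151^1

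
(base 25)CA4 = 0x1E4A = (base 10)7754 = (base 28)9OQ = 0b1111001001010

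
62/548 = 31/274 ≈ 0.113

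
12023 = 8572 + 3451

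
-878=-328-550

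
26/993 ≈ 0.0262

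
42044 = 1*42044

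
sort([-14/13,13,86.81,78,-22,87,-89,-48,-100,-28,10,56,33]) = [-100,-89,-48,-28,-22,-14/13,10,13,33,56,78,86.81,87]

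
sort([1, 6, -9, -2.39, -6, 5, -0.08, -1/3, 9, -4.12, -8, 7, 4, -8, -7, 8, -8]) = [-9, -8, -8, -8, -7, -6, -4.12, -2.39, -1/3, -0.08, 1, 4, 5, 6, 7, 8, 9]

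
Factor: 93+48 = 3^1 * 47^1 = 141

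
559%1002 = 559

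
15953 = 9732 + 6221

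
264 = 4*66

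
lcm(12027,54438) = 1034322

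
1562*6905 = 10785610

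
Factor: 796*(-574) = -1*2^3*7^1*41^1*199^1 = -456904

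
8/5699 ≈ 0.00140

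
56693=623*91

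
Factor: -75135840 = -1*2^5*3^1*5^1*13^1*12041^1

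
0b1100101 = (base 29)3e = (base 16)65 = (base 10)101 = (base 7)203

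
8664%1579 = 769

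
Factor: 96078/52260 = 2^(-1)*5^(-1)*13^(-1)*239^1 = 239/130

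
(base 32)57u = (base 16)14fe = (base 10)5374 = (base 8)12376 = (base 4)1103332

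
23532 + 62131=85663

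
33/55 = 3/5 = 0.60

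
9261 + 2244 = 11505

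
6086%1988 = 122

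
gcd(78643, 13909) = 1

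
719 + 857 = 1576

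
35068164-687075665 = -652007501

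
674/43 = 15 + 29/43 ≈ 15.67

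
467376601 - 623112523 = -155735922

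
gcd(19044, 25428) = 12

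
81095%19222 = 4207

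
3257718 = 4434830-1177112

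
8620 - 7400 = 1220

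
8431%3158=2115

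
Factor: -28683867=-1*3^1*9561289^1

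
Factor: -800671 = -1*53^1*15107^1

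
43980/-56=-785 - 5/14≈-785.36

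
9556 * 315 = 3010140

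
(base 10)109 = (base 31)3g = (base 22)4l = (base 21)54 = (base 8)155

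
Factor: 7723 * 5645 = 5^1 * 1129^1 * 7723^1 = 43596335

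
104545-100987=3558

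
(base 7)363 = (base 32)60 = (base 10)192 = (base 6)520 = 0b11000000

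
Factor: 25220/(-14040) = -1 * 2^(-1) * 3^(-3) * 97^1 = -97/54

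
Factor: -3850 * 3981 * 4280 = -1 * 2^4 * 3^1 * 5^3 * 7^1 * 11^1 * 107^1 * 1327^1 = -65598918000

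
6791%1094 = 227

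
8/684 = 2/171 ≈ 0.0117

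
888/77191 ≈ 0.0115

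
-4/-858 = 2/429 ≈ 0.00466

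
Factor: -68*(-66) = 2^3*3^1*11^1*17^1 = 4488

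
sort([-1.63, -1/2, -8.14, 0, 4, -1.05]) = [-8.14, -1.63, -1.05, -1/2, 0, 4]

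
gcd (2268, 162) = 162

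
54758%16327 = 5777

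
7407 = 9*823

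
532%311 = 221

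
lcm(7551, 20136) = 60408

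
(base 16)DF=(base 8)337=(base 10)223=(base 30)7D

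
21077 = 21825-748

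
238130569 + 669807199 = 907937768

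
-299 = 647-946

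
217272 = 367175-149903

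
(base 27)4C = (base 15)80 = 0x78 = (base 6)320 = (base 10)120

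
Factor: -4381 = -1 * 13^1 * 337^1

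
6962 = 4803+2159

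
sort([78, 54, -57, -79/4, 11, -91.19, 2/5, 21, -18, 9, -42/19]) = [-91.19, -57, -79/4, -18, -42/19, 2/5, 9, 11, 21, 54, 78]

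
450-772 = -322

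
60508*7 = 423556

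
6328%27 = 10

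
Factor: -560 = -1*2^4*5^1*7^1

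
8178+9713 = 17891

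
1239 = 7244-6005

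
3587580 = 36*99655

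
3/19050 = 1/6350 ≈ 0.000157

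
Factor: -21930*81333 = -1*2^1*3^3*5^1*7^1*17^1*43^1*1291^1 = -1783632690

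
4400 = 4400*1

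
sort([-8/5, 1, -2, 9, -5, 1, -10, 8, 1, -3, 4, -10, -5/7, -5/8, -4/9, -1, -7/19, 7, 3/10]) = [-10, -10, -5, -3, -2, -8/5, -1, -5/7, -5/8, -4/9, -7/19, 3/10, 1, 1, 1, 4, 7, 8, 9]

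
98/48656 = 49/24328 ≈ 0.00201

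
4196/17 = 246 + 14/17 ≈ 246.82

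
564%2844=564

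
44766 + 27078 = 71844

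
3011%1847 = 1164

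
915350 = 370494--544856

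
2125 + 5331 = 7456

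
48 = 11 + 37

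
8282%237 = 224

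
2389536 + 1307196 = 3696732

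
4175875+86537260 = 90713135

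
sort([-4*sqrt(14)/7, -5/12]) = [-4*sqrt(14)/7, -5/12]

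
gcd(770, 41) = 1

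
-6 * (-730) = 4380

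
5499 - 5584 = -85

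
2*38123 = 76246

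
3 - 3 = 0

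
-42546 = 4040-46586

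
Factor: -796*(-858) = 2^3*3^1*11^1*13^1*199^1 = 682968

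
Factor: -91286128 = -1 * 2^4 * 1847^1 * 3089^1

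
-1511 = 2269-3780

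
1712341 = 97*17653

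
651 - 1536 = -885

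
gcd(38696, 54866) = 14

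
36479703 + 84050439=120530142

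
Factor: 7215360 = 2^8 * 3^1 * 5^1 * 1879^1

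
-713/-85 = 8 + 33/85 ≈ 8.39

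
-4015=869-4884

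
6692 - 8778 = -2086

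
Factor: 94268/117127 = 2^2*23567^1*117127^(-1)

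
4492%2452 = 2040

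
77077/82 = 939 + 79/82 ≈ 939.96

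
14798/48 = 7399/24 ≈ 308.29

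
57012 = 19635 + 37377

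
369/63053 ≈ 0.00585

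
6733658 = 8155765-1422107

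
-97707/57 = -32569/19 ≈ -1714.16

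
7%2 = 1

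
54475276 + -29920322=24554954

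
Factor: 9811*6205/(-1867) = -1*5^1*17^1*73^1*1867^(-1)*9811^1 = -60877255/1867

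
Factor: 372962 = 2^1 * 186481^1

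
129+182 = 311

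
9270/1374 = 6 + 171/229 ≈ 6.75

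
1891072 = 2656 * 712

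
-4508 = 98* (-46)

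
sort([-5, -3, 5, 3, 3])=[-5, -3, 3, 3, 5]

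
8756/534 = 16+106/267 ≈ 16.40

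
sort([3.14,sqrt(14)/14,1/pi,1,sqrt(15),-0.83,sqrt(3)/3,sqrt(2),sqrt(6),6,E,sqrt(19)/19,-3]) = [-3,-0.83,sqrt(19)/19,sqrt(14)/14,1/pi,sqrt(3)/3,1,sqrt(2),sqrt(6),E,3.14,sqrt(15),6]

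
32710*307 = 10041970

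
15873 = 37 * 429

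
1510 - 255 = 1255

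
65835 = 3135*21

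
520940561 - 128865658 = 392074903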